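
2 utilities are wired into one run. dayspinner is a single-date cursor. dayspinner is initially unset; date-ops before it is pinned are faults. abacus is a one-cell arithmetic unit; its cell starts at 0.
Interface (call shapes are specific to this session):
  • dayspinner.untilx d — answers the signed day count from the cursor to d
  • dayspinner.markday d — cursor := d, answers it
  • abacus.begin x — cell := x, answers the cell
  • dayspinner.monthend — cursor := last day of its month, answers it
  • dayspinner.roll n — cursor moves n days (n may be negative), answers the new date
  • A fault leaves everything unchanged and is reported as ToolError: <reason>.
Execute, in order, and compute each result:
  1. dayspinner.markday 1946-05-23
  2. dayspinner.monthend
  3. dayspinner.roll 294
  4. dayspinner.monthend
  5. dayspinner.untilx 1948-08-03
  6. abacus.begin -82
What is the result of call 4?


~$ dayspinner.markday d=1946-05-23
[out] 1946-05-23
~$ dayspinner.monthend
[out] 1946-05-31
~$ dayspinner.roll n=294
[out] 1947-03-21
~$ dayspinner.monthend
[out] 1947-03-31
~$ dayspinner.untilx d=1948-08-03
[out] 491
~$ abacus.begin x=-82
[out] -82

Answer: 1947-03-31


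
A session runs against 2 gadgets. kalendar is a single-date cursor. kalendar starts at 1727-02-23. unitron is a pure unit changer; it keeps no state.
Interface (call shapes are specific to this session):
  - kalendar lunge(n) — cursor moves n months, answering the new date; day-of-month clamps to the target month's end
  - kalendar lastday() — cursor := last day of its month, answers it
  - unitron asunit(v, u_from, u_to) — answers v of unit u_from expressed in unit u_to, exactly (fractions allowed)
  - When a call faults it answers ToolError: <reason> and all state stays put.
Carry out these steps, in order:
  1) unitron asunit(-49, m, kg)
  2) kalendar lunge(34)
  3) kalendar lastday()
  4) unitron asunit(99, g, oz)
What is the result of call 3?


Answer: 1729-12-31

Derivation:
// 1. unitron asunit(-49, m, kg) -> ToolError: incompatible units
// 2. kalendar lunge(34) -> 1729-12-23
// 3. kalendar lastday() -> 1729-12-31
// 4. unitron asunit(99, g, oz) -> 14400000/4123567


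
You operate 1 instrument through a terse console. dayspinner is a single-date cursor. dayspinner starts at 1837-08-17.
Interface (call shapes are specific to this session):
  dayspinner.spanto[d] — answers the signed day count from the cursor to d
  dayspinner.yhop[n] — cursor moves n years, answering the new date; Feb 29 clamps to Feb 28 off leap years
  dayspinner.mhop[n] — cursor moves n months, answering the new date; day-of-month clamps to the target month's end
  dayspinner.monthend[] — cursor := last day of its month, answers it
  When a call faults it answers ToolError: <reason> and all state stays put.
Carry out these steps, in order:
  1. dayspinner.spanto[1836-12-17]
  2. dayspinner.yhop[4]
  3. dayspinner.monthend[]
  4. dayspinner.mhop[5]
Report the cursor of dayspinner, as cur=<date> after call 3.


Answer: cur=1841-08-31

Derivation:
Invoking dayspinner.spanto using d: 1836-12-17, giving -243.
Next I call dayspinner.yhop using n: 4, yielding 1841-08-17.
Now I run dayspinner.monthend(), yielding 1841-08-31.
I try dayspinner.mhop using n: 5, and see 1842-01-31.


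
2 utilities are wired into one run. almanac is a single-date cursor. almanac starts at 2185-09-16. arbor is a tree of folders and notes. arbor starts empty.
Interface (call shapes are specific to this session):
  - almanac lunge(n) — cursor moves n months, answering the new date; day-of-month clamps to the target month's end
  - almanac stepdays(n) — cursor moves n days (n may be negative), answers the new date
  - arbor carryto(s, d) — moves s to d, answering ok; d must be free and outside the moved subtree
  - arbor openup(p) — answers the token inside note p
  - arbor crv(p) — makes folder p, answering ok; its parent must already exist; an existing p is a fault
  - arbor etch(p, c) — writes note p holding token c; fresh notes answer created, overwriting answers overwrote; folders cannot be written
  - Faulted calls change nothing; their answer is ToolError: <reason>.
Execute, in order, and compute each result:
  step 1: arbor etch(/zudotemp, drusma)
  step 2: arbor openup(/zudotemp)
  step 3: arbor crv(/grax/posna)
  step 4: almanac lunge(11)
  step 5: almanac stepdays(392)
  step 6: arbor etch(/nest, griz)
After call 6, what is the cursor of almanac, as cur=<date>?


Answer: cur=2187-09-12

Derivation:
Step: arbor etch[/zudotemp; drusma]
Result: created
Step: arbor openup[/zudotemp]
Result: drusma
Step: arbor crv[/grax/posna]
Result: ToolError: no parent
Step: almanac lunge[11]
Result: 2186-08-16
Step: almanac stepdays[392]
Result: 2187-09-12
Step: arbor etch[/nest; griz]
Result: created


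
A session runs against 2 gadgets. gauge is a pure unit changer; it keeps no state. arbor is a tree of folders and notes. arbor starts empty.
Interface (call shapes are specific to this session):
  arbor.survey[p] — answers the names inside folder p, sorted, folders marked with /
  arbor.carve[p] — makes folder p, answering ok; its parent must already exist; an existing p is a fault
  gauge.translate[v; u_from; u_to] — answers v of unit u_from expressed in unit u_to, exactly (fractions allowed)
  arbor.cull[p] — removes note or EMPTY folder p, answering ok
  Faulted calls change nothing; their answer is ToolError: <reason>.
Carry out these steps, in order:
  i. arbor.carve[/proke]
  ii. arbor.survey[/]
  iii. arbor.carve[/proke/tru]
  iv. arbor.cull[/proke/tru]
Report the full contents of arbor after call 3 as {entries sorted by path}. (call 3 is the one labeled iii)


~$ carve /proke
[out] ok
~$ survey /
[out] [proke/]
~$ carve /proke/tru
[out] ok
~$ cull /proke/tru
[out] ok

Answer: {proke/, proke/tru/}


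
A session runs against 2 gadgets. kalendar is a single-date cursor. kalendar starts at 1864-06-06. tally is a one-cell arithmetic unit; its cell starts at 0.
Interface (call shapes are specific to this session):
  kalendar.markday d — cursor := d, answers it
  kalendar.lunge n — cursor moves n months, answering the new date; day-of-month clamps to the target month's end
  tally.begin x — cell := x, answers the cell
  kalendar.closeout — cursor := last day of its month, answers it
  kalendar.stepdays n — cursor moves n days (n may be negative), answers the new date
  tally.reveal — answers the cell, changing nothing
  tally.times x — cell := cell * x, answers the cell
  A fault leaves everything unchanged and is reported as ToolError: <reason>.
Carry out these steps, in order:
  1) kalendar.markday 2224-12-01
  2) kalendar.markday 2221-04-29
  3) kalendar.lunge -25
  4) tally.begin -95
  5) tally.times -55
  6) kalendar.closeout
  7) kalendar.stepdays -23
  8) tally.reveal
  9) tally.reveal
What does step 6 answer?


Answer: 2219-03-31

Derivation:
! markday(d='2224-12-01') => 2224-12-01
! markday(d='2221-04-29') => 2221-04-29
! lunge(n='-25') => 2219-03-29
! begin(x='-95') => -95
! times(x='-55') => 5225
! closeout() => 2219-03-31
! stepdays(n='-23') => 2219-03-08
! reveal() => 5225
! reveal() => 5225


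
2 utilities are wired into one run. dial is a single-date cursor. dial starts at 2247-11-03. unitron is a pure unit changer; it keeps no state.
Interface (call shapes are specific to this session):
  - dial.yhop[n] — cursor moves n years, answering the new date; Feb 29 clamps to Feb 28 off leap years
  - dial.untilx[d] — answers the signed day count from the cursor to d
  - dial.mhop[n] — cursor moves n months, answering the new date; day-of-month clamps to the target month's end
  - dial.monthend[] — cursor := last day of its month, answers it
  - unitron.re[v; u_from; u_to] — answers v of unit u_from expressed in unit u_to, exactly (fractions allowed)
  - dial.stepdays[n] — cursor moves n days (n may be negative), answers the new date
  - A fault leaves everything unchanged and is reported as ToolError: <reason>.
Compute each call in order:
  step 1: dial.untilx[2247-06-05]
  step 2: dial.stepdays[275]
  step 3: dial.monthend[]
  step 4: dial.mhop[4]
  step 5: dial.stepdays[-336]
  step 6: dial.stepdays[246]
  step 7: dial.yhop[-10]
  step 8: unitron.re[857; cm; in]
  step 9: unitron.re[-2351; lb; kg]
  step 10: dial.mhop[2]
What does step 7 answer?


Step: dial.untilx[d=2247-06-05]
Result: -151
Step: dial.stepdays[n=275]
Result: 2248-08-04
Step: dial.monthend[]
Result: 2248-08-31
Step: dial.mhop[n=4]
Result: 2248-12-31
Step: dial.stepdays[n=-336]
Result: 2248-01-30
Step: dial.stepdays[n=246]
Result: 2248-10-02
Step: dial.yhop[n=-10]
Result: 2238-10-02
Step: unitron.re[v=857; u_from=cm; u_to=in]
Result: 42850/127
Step: unitron.re[v=-2351; u_from=lb; u_to=kg]
Result: -106639566187/100000000
Step: dial.mhop[n=2]
Result: 2238-12-02

Answer: 2238-10-02


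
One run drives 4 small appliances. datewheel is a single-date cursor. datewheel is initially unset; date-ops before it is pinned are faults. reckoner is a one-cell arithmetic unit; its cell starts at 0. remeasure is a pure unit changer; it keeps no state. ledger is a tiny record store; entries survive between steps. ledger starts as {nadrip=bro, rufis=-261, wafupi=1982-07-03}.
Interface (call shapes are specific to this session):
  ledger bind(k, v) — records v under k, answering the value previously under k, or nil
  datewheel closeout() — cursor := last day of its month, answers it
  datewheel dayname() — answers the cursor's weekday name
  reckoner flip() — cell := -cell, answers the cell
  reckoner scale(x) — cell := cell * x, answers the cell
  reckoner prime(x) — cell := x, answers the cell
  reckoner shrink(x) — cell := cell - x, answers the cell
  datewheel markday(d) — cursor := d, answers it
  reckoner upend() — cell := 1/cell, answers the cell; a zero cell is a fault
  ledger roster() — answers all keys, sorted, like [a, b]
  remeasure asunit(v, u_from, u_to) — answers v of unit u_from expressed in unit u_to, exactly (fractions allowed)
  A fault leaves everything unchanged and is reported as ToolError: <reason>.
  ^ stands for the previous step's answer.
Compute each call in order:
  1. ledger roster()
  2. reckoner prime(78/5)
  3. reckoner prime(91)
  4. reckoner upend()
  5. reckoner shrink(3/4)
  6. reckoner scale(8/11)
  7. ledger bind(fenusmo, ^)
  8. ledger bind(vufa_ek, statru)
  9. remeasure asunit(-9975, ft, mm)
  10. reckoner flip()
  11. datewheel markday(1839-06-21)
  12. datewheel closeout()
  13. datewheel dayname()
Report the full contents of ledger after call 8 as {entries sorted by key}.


I call ledger roster(), and observe [nadrip, rufis, wafupi].
I try reckoner prime on 78/5, and get 78/5.
I invoke reckoner prime on 91, and see 91.
I use reckoner upend, and see 1/91.
Calling reckoner shrink on 3/4, and see -269/364.
I run reckoner scale on 8/11, and get -538/1001.
I run ledger bind on fenusmo, ^, which returns nil.
Next I call ledger bind on vufa_ek, statru, yielding nil.
Invoking remeasure asunit on -9975, ft, mm, and observe -3040380.
I try reckoner flip(): 538/1001.
I call datewheel markday on 1839-06-21, and get 1839-06-21.
I use datewheel closeout, → 1839-06-30.
I try datewheel dayname(), and get Sunday.

Answer: {fenusmo=-538/1001, nadrip=bro, rufis=-261, vufa_ek=statru, wafupi=1982-07-03}


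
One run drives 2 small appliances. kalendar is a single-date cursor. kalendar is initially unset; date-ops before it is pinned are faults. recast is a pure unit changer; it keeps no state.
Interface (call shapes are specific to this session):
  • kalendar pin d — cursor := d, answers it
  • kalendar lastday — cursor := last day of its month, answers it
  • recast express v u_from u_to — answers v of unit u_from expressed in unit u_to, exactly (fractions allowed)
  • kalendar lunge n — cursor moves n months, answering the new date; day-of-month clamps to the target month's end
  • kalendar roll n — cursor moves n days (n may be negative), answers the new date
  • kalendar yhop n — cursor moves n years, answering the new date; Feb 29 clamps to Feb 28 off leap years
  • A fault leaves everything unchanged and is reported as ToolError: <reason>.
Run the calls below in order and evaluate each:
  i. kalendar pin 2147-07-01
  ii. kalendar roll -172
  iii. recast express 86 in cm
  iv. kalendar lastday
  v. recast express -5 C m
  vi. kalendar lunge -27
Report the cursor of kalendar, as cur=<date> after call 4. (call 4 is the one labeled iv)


Answer: cur=2147-01-31

Derivation:
% kalendar pin(d=2147-07-01) -> 2147-07-01
% kalendar roll(n=-172) -> 2147-01-10
% recast express(v=86, u_from=in, u_to=cm) -> 5461/25
% kalendar lastday() -> 2147-01-31
% recast express(v=-5, u_from=C, u_to=m) -> ToolError: incompatible units
% kalendar lunge(n=-27) -> 2144-10-31


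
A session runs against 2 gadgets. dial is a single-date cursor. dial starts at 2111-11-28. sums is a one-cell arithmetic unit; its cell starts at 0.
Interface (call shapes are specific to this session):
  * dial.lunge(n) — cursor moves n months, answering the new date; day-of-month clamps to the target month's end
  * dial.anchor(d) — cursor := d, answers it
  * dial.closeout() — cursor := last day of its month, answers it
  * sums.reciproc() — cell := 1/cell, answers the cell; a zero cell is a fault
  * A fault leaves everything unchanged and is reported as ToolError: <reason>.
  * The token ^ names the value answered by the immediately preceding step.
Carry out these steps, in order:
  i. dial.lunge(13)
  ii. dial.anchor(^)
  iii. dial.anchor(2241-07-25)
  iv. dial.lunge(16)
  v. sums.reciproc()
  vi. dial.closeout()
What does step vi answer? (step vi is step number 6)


// dial.lunge(n→13) -> 2112-12-28
// dial.anchor(d→^) -> 2112-12-28
// dial.anchor(d→2241-07-25) -> 2241-07-25
// dial.lunge(n→16) -> 2242-11-25
// sums.reciproc() -> ToolError: reciprocal of zero
// dial.closeout() -> 2242-11-30

Answer: 2242-11-30


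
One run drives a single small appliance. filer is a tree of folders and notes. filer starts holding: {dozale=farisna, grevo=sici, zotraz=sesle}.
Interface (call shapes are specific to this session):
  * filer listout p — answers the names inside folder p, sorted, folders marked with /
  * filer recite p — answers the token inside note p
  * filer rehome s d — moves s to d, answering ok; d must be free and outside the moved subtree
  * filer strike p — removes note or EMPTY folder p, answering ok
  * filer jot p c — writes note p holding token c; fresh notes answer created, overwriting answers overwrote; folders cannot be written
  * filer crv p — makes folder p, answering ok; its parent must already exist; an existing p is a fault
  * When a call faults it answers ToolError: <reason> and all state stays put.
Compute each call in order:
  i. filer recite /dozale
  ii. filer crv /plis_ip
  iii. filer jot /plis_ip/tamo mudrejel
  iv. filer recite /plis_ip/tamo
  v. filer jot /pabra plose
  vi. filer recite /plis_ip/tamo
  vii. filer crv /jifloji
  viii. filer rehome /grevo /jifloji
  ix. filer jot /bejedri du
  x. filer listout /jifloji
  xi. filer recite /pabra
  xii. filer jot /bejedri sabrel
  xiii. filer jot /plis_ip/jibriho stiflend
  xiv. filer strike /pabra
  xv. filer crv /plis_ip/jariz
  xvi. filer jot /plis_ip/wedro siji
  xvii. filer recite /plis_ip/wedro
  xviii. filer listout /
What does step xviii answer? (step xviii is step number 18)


Answer: [bejedri, dozale, grevo, jifloji/, plis_ip/, zotraz]

Derivation:
> filer recite p='/dozale'
= farisna
> filer crv p='/plis_ip'
= ok
> filer jot p='/plis_ip/tamo' c='mudrejel'
= created
> filer recite p='/plis_ip/tamo'
= mudrejel
> filer jot p='/pabra' c='plose'
= created
> filer recite p='/plis_ip/tamo'
= mudrejel
> filer crv p='/jifloji'
= ok
> filer rehome s='/grevo' d='/jifloji'
= ToolError: exists
> filer jot p='/bejedri' c='du'
= created
> filer listout p='/jifloji'
= []
> filer recite p='/pabra'
= plose
> filer jot p='/bejedri' c='sabrel'
= overwrote
> filer jot p='/plis_ip/jibriho' c='stiflend'
= created
> filer strike p='/pabra'
= ok
> filer crv p='/plis_ip/jariz'
= ok
> filer jot p='/plis_ip/wedro' c='siji'
= created
> filer recite p='/plis_ip/wedro'
= siji
> filer listout p='/'
= [bejedri, dozale, grevo, jifloji/, plis_ip/, zotraz]


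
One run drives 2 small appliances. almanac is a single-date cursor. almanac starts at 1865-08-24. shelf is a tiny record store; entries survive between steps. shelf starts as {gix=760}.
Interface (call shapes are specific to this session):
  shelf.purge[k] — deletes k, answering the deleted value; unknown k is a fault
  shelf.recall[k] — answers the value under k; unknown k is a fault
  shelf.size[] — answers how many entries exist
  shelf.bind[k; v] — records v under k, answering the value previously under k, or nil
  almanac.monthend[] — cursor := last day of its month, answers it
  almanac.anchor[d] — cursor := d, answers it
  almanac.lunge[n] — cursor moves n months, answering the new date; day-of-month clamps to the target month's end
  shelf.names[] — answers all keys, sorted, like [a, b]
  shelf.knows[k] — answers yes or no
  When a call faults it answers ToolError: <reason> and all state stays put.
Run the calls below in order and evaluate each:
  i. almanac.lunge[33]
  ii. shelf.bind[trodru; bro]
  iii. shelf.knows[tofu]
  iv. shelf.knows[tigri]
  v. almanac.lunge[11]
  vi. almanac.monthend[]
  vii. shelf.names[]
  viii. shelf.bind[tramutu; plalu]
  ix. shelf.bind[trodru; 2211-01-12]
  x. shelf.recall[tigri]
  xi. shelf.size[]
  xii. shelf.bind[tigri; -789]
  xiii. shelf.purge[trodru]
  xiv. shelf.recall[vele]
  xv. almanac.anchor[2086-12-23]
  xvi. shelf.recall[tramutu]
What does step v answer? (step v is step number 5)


>>> almanac.lunge n: 33
= 1868-05-24
>>> shelf.bind k: trodru v: bro
= nil
>>> shelf.knows k: tofu
= no
>>> shelf.knows k: tigri
= no
>>> almanac.lunge n: 11
= 1869-04-24
>>> almanac.monthend
= 1869-04-30
>>> shelf.names
= [gix, trodru]
>>> shelf.bind k: tramutu v: plalu
= nil
>>> shelf.bind k: trodru v: 2211-01-12
= bro
>>> shelf.recall k: tigri
= ToolError: no such key tigri
>>> shelf.size
= 3
>>> shelf.bind k: tigri v: -789
= nil
>>> shelf.purge k: trodru
= 2211-01-12
>>> shelf.recall k: vele
= ToolError: no such key vele
>>> almanac.anchor d: 2086-12-23
= 2086-12-23
>>> shelf.recall k: tramutu
= plalu

Answer: 1869-04-24


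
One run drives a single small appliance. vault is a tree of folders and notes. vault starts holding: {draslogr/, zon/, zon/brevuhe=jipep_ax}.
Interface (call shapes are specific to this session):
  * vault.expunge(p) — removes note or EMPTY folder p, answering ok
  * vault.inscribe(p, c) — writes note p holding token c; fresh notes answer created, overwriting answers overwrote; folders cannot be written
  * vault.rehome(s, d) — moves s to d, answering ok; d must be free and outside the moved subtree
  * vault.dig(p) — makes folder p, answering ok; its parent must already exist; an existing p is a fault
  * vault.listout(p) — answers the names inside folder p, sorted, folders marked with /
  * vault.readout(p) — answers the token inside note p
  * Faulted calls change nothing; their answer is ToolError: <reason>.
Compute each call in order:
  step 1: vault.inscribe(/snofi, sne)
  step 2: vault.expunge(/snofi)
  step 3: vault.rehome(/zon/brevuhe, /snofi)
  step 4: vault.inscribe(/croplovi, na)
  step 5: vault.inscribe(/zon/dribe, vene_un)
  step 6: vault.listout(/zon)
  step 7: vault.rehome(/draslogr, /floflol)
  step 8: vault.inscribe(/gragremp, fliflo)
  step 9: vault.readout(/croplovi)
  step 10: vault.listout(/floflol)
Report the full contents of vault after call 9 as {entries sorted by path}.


Answer: {croplovi=na, floflol/, gragremp=fliflo, snofi=jipep_ax, zon/, zon/dribe=vene_un}

Derivation:
I call inscribe on p: /snofi, c: sne: created.
Next I call expunge on p: /snofi: ok.
I use rehome on s: /zon/brevuhe, d: /snofi, → ok.
I invoke inscribe on p: /croplovi, c: na, → created.
Then inscribe on p: /zon/dribe, c: vene_un, yielding created.
I call listout on p: /zon, and observe [dribe].
Now I run rehome on s: /draslogr, d: /floflol, giving ok.
Next I call inscribe on p: /gragremp, c: fliflo, and observe created.
I use readout on p: /croplovi, yielding na.
Now I run listout on p: /floflol, — result: [].


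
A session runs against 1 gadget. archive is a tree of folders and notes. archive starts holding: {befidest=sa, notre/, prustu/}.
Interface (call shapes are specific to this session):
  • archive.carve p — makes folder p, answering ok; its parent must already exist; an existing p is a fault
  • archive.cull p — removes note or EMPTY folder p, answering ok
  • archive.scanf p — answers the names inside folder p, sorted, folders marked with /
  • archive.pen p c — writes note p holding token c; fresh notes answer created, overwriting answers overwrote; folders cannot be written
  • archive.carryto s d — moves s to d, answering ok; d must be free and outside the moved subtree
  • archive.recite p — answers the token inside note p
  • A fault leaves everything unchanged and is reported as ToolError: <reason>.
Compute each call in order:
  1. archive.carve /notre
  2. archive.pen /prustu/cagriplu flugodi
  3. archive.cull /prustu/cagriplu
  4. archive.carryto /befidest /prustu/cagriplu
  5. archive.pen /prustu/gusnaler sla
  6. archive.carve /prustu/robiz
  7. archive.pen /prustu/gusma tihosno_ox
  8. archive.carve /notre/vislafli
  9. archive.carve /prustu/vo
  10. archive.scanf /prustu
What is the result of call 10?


Answer: [cagriplu, gusma, gusnaler, robiz/, vo/]

Derivation:
% archive.carve p→/notre
  ToolError: exists
% archive.pen p→/prustu/cagriplu c→flugodi
  created
% archive.cull p→/prustu/cagriplu
  ok
% archive.carryto s→/befidest d→/prustu/cagriplu
  ok
% archive.pen p→/prustu/gusnaler c→sla
  created
% archive.carve p→/prustu/robiz
  ok
% archive.pen p→/prustu/gusma c→tihosno_ox
  created
% archive.carve p→/notre/vislafli
  ok
% archive.carve p→/prustu/vo
  ok
% archive.scanf p→/prustu
  [cagriplu, gusma, gusnaler, robiz/, vo/]


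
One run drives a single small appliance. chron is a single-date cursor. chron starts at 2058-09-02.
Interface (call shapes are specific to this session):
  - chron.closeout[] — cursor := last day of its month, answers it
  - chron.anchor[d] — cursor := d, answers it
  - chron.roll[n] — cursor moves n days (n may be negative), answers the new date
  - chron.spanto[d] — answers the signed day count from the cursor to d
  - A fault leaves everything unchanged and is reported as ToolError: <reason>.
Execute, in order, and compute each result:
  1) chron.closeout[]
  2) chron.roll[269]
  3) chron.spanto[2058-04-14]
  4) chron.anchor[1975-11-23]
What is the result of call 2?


Answer: 2059-06-26

Derivation:
CALL closeout[]
RET  2058-09-30
CALL roll[n='269']
RET  2059-06-26
CALL spanto[d='2058-04-14']
RET  -438
CALL anchor[d='1975-11-23']
RET  1975-11-23


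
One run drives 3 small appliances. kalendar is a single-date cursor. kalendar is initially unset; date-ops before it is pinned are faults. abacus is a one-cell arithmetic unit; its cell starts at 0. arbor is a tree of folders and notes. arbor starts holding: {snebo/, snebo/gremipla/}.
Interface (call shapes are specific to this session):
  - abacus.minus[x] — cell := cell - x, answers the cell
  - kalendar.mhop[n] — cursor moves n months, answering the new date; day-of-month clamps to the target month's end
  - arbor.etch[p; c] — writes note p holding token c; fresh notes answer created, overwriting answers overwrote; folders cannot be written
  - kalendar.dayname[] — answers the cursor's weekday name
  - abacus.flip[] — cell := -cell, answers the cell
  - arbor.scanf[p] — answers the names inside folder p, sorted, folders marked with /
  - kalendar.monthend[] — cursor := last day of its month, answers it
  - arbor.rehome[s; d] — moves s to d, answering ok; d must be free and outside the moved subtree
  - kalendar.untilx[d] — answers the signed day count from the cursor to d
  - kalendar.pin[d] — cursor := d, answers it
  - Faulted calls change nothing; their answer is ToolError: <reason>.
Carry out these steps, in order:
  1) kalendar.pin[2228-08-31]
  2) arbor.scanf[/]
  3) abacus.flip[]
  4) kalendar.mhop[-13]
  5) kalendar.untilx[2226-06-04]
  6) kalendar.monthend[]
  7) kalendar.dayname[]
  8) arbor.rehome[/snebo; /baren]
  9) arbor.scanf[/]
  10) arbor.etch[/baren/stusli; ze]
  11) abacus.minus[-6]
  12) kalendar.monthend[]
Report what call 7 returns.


~$ kalendar.pin d='2228-08-31'
:: 2228-08-31
~$ arbor.scanf p='/'
:: [snebo/]
~$ abacus.flip
:: 0
~$ kalendar.mhop n='-13'
:: 2227-07-31
~$ kalendar.untilx d='2226-06-04'
:: -422
~$ kalendar.monthend
:: 2227-07-31
~$ kalendar.dayname
:: Tuesday
~$ arbor.rehome s='/snebo' d='/baren'
:: ok
~$ arbor.scanf p='/'
:: [baren/]
~$ arbor.etch p='/baren/stusli' c='ze'
:: created
~$ abacus.minus x='-6'
:: 6
~$ kalendar.monthend
:: 2227-07-31

Answer: Tuesday


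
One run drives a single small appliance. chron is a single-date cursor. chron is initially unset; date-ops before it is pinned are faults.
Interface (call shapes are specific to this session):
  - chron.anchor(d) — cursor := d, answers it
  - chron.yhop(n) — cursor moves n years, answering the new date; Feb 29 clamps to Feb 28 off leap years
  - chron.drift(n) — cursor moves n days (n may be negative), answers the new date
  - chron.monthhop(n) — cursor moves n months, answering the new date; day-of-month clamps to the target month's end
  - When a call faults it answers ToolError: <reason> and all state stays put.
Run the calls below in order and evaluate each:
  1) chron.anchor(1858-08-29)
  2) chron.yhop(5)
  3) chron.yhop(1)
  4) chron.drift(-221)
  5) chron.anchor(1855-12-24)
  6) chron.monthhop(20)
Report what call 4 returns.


==> chron.anchor(d='1858-08-29')
<== 1858-08-29
==> chron.yhop(n='5')
<== 1863-08-29
==> chron.yhop(n='1')
<== 1864-08-29
==> chron.drift(n='-221')
<== 1864-01-21
==> chron.anchor(d='1855-12-24')
<== 1855-12-24
==> chron.monthhop(n='20')
<== 1857-08-24

Answer: 1864-01-21


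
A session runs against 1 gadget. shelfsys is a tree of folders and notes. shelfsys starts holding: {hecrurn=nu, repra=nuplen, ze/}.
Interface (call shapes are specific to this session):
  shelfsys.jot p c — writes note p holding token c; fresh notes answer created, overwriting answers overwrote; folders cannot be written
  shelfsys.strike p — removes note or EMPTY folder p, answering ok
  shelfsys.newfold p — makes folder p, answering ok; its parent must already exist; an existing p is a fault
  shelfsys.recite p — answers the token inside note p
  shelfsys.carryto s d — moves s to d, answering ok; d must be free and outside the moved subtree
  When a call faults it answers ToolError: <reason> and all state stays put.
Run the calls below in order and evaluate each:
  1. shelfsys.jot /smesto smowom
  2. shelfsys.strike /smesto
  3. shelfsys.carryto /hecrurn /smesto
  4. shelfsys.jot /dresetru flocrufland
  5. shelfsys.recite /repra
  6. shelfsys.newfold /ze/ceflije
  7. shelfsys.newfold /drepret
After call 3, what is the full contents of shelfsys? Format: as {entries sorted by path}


Answer: {repra=nuplen, smesto=nu, ze/}

Derivation:
Step: jot[/smesto; smowom]
Result: created
Step: strike[/smesto]
Result: ok
Step: carryto[/hecrurn; /smesto]
Result: ok
Step: jot[/dresetru; flocrufland]
Result: created
Step: recite[/repra]
Result: nuplen
Step: newfold[/ze/ceflije]
Result: ok
Step: newfold[/drepret]
Result: ok


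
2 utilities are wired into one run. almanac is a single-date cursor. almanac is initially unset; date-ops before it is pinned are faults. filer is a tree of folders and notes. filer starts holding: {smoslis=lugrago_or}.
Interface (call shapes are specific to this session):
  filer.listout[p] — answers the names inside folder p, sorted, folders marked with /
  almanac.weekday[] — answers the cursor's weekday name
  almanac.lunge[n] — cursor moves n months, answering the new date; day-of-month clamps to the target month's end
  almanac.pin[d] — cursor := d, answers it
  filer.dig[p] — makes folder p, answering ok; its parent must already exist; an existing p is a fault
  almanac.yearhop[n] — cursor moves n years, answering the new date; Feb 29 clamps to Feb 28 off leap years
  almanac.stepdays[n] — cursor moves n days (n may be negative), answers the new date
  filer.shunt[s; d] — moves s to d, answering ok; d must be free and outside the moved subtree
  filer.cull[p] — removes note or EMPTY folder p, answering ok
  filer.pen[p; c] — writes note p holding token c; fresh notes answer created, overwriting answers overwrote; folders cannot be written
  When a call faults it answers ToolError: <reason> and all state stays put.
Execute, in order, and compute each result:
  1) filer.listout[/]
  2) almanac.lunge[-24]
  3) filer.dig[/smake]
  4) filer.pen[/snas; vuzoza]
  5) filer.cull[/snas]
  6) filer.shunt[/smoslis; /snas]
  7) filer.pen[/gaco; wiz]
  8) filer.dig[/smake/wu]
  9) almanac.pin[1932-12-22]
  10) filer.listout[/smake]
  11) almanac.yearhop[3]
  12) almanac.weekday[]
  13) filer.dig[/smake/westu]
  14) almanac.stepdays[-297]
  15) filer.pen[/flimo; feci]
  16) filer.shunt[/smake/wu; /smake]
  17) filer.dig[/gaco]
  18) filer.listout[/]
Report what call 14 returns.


Answer: 1935-02-28

Derivation:
// 1. listout(p→/) ~> [smoslis]
// 2. lunge(n→-24) ~> ToolError: no date set
// 3. dig(p→/smake) ~> ok
// 4. pen(p→/snas, c→vuzoza) ~> created
// 5. cull(p→/snas) ~> ok
// 6. shunt(s→/smoslis, d→/snas) ~> ok
// 7. pen(p→/gaco, c→wiz) ~> created
// 8. dig(p→/smake/wu) ~> ok
// 9. pin(d→1932-12-22) ~> 1932-12-22
// 10. listout(p→/smake) ~> [wu/]
// 11. yearhop(n→3) ~> 1935-12-22
// 12. weekday() ~> Sunday
// 13. dig(p→/smake/westu) ~> ok
// 14. stepdays(n→-297) ~> 1935-02-28
// 15. pen(p→/flimo, c→feci) ~> created
// 16. shunt(s→/smake/wu, d→/smake) ~> ToolError: exists
// 17. dig(p→/gaco) ~> ToolError: exists
// 18. listout(p→/) ~> [flimo, gaco, smake/, snas]


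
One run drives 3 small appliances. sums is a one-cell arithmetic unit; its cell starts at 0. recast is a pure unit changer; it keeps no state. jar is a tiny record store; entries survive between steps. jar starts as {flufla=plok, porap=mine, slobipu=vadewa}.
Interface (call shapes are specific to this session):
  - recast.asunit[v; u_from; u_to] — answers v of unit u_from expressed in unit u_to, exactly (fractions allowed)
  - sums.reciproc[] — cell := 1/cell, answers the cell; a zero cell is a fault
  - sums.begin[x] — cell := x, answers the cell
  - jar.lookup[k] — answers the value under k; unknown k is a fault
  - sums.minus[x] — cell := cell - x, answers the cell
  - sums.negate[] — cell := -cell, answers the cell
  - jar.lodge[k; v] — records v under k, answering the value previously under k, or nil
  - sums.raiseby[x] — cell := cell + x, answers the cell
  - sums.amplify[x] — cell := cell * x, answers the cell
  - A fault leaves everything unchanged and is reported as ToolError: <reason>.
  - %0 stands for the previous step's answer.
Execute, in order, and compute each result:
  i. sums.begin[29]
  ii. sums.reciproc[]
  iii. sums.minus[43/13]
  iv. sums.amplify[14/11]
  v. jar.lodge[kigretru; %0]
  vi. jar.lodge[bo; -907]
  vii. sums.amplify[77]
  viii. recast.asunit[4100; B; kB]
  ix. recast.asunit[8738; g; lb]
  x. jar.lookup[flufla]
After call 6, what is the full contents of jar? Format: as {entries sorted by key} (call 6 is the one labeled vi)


==> sums.begin(x→29)
<== 29
==> sums.reciproc()
<== 1/29
==> sums.minus(x→43/13)
<== -1234/377
==> sums.amplify(x→14/11)
<== -17276/4147
==> jar.lodge(k→kigretru, v→%0)
<== nil
==> jar.lodge(k→bo, v→-907)
<== nil
==> sums.amplify(x→77)
<== -120932/377
==> recast.asunit(v→4100, u_from→B, u_to→kB)
<== 41/10
==> recast.asunit(v→8738, u_from→g, u_to→lb)
<== 873800000/45359237
==> jar.lookup(k→flufla)
<== plok

Answer: {bo=-907, flufla=plok, kigretru=-17276/4147, porap=mine, slobipu=vadewa}


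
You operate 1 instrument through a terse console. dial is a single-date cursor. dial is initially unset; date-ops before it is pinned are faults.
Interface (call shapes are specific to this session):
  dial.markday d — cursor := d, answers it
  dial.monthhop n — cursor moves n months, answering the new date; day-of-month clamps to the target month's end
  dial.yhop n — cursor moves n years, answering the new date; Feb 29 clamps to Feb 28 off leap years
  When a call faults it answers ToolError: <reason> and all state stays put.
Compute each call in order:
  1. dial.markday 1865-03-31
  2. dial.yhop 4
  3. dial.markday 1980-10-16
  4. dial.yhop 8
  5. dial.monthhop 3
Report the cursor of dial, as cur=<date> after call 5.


I invoke markday using d→1865-03-31, and get 1865-03-31.
Using yhop using n→4: 1869-03-31.
I invoke markday using d→1980-10-16, → 1980-10-16.
I try yhop using n→8, yielding 1988-10-16.
I invoke monthhop using n→3: 1989-01-16.

Answer: cur=1989-01-16


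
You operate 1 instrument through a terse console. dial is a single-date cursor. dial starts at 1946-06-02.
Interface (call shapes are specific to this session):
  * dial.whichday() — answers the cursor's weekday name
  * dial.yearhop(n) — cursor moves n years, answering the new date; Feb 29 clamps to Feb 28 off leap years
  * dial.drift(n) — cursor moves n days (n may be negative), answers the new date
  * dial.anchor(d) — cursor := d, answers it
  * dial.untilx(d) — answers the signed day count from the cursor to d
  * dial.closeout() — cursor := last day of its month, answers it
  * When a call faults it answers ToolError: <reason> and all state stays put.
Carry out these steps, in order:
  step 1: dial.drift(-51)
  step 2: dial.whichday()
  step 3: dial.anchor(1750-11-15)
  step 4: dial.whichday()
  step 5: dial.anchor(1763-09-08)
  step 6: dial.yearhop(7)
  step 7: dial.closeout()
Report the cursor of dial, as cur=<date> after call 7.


Answer: cur=1770-09-30

Derivation:
% dial.drift n='-51'
:: 1946-04-12
% dial.whichday
:: Friday
% dial.anchor d='1750-11-15'
:: 1750-11-15
% dial.whichday
:: Sunday
% dial.anchor d='1763-09-08'
:: 1763-09-08
% dial.yearhop n='7'
:: 1770-09-08
% dial.closeout
:: 1770-09-30


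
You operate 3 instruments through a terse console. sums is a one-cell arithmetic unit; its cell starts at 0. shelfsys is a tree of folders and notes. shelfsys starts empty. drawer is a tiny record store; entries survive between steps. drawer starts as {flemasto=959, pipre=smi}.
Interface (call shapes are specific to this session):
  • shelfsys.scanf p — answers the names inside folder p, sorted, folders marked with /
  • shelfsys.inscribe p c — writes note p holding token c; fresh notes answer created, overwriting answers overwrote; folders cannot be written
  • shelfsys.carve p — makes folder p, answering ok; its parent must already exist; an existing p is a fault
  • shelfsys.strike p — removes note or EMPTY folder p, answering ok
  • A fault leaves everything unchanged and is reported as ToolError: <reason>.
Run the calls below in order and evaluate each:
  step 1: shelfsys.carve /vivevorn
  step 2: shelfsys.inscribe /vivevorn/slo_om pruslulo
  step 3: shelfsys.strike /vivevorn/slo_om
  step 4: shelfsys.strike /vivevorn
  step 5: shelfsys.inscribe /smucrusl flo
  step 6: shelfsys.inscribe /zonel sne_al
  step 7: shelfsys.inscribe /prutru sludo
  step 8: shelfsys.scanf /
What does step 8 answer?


> shelfsys.carve p=/vivevorn
= ok
> shelfsys.inscribe p=/vivevorn/slo_om c=pruslulo
= created
> shelfsys.strike p=/vivevorn/slo_om
= ok
> shelfsys.strike p=/vivevorn
= ok
> shelfsys.inscribe p=/smucrusl c=flo
= created
> shelfsys.inscribe p=/zonel c=sne_al
= created
> shelfsys.inscribe p=/prutru c=sludo
= created
> shelfsys.scanf p=/
= [prutru, smucrusl, zonel]

Answer: [prutru, smucrusl, zonel]


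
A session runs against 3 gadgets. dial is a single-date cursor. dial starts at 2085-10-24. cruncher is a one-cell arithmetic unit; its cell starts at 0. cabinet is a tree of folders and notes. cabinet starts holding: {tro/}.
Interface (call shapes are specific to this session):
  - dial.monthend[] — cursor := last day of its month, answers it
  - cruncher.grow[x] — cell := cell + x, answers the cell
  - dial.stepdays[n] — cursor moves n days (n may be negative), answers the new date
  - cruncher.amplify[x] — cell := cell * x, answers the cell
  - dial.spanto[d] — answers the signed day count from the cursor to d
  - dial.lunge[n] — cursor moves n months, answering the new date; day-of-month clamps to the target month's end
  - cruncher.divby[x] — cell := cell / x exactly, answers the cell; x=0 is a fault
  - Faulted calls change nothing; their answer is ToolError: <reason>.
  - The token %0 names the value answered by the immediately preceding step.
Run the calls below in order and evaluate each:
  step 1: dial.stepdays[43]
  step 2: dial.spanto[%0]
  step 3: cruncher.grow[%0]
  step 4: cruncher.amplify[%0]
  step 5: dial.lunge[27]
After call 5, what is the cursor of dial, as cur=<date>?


Answer: cur=2088-03-06

Derivation:
>> dial.stepdays(n→43)
<< 2085-12-06
>> dial.spanto(d→%0)
<< 0
>> cruncher.grow(x→%0)
<< 0
>> cruncher.amplify(x→%0)
<< 0
>> dial.lunge(n→27)
<< 2088-03-06


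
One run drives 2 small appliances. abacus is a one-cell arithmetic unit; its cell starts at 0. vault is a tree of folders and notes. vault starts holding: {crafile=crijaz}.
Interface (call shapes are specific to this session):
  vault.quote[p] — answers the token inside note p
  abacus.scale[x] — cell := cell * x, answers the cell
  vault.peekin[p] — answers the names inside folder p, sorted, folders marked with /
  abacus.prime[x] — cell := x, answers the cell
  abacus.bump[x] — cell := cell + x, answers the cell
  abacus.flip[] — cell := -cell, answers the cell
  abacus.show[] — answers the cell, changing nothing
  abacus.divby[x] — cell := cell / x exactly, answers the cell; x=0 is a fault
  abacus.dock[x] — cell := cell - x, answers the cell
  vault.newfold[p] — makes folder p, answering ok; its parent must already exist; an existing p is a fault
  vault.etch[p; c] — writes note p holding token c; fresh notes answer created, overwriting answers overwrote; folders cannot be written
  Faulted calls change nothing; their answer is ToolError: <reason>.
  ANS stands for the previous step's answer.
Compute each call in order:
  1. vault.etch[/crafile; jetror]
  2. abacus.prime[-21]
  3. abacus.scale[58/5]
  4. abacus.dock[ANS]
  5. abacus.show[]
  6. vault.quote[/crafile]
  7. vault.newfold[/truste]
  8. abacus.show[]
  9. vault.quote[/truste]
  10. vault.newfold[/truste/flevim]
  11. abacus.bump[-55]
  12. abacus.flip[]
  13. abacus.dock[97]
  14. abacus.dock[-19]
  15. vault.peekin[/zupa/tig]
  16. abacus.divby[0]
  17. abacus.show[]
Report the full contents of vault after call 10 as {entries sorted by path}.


[in] vault.etch p=/crafile c=jetror
= overwrote
[in] abacus.prime x=-21
= -21
[in] abacus.scale x=58/5
= -1218/5
[in] abacus.dock x=ANS
= 0
[in] abacus.show
= 0
[in] vault.quote p=/crafile
= jetror
[in] vault.newfold p=/truste
= ok
[in] abacus.show
= 0
[in] vault.quote p=/truste
= ToolError: is a directory
[in] vault.newfold p=/truste/flevim
= ok
[in] abacus.bump x=-55
= -55
[in] abacus.flip
= 55
[in] abacus.dock x=97
= -42
[in] abacus.dock x=-19
= -23
[in] vault.peekin p=/zupa/tig
= ToolError: not found
[in] abacus.divby x=0
= ToolError: division by zero
[in] abacus.show
= -23

Answer: {crafile=jetror, truste/, truste/flevim/}


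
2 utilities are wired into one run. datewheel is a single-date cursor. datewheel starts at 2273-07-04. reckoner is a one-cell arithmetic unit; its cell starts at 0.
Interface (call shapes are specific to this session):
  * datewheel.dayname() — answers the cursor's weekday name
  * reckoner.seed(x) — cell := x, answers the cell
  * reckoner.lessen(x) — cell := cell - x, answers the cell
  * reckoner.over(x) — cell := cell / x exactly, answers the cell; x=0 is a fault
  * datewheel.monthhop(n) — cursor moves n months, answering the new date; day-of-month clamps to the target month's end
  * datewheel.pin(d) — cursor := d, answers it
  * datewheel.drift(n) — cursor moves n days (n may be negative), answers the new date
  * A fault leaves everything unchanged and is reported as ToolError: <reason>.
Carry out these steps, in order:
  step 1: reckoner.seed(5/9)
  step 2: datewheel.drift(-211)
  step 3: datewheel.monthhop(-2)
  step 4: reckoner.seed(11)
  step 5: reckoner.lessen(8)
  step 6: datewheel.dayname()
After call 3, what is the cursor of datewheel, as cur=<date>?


Act: reckoner.seed[x=5/9]
Obs: 5/9
Act: datewheel.drift[n=-211]
Obs: 2272-12-05
Act: datewheel.monthhop[n=-2]
Obs: 2272-10-05
Act: reckoner.seed[x=11]
Obs: 11
Act: reckoner.lessen[x=8]
Obs: 3
Act: datewheel.dayname[]
Obs: Saturday

Answer: cur=2272-10-05
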